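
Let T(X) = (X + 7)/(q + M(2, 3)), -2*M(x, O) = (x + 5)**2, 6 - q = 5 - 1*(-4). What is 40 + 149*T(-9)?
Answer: 2796/55 ≈ 50.836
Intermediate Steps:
q = -3 (q = 6 - (5 - 1*(-4)) = 6 - (5 + 4) = 6 - 1*9 = 6 - 9 = -3)
M(x, O) = -(5 + x)**2/2 (M(x, O) = -(x + 5)**2/2 = -(5 + x)**2/2)
T(X) = -14/55 - 2*X/55 (T(X) = (X + 7)/(-3 - (5 + 2)**2/2) = (7 + X)/(-3 - 1/2*7**2) = (7 + X)/(-3 - 1/2*49) = (7 + X)/(-3 - 49/2) = (7 + X)/(-55/2) = (7 + X)*(-2/55) = -14/55 - 2*X/55)
40 + 149*T(-9) = 40 + 149*(-14/55 - 2/55*(-9)) = 40 + 149*(-14/55 + 18/55) = 40 + 149*(4/55) = 40 + 596/55 = 2796/55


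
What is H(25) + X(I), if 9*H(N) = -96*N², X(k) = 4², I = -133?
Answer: -19952/3 ≈ -6650.7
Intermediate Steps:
X(k) = 16
H(N) = -32*N²/3 (H(N) = (-96*N²)/9 = -32*N²/3)
H(25) + X(I) = -32/3*25² + 16 = -32/3*625 + 16 = -20000/3 + 16 = -19952/3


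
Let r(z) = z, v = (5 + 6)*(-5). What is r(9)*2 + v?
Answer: -37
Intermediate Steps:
v = -55 (v = 11*(-5) = -55)
r(9)*2 + v = 9*2 - 55 = 18 - 55 = -37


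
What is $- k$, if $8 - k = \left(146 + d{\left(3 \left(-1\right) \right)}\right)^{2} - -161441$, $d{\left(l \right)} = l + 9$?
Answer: $184537$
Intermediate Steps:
$d{\left(l \right)} = 9 + l$
$k = -184537$ ($k = 8 - \left(\left(146 + \left(9 + 3 \left(-1\right)\right)\right)^{2} - -161441\right) = 8 - \left(\left(146 + \left(9 - 3\right)\right)^{2} + 161441\right) = 8 - \left(\left(146 + 6\right)^{2} + 161441\right) = 8 - \left(152^{2} + 161441\right) = 8 - \left(23104 + 161441\right) = 8 - 184545 = -184537$)
$- k = \left(-1\right) \left(-184537\right) = 184537$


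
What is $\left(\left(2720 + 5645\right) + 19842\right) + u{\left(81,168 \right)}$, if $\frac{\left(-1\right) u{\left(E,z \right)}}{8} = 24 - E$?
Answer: $28663$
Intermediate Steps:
$u{\left(E,z \right)} = -192 + 8 E$ ($u{\left(E,z \right)} = - 8 \left(24 - E\right) = -192 + 8 E$)
$\left(\left(2720 + 5645\right) + 19842\right) + u{\left(81,168 \right)} = \left(\left(2720 + 5645\right) + 19842\right) + \left(-192 + 8 \cdot 81\right) = \left(8365 + 19842\right) + \left(-192 + 648\right) = 28207 + 456 = 28663$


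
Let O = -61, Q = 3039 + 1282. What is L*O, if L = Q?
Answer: -263581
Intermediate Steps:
Q = 4321
L = 4321
L*O = 4321*(-61) = -263581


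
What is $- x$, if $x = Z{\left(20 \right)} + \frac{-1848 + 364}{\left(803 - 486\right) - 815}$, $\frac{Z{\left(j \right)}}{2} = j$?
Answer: $- \frac{10702}{249} \approx -42.98$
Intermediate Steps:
$Z{\left(j \right)} = 2 j$
$x = \frac{10702}{249}$ ($x = 2 \cdot 20 + \frac{-1848 + 364}{\left(803 - 486\right) - 815} = 40 - \frac{1484}{\left(803 - 486\right) - 815} = 40 - \frac{1484}{317 - 815} = 40 - \frac{1484}{-498} = 40 - - \frac{742}{249} = 40 + \frac{742}{249} = \frac{10702}{249} \approx 42.98$)
$- x = \left(-1\right) \frac{10702}{249} = - \frac{10702}{249}$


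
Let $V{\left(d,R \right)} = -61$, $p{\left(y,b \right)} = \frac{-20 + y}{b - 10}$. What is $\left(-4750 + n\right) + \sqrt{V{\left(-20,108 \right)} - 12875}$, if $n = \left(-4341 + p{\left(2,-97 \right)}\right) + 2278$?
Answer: $- \frac{728973}{107} + 14 i \sqrt{66} \approx -6812.8 + 113.74 i$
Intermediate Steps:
$p{\left(y,b \right)} = \frac{-20 + y}{-10 + b}$
$n = - \frac{220723}{107}$ ($n = \left(-4341 + \frac{-20 + 2}{-10 - 97}\right) + 2278 = \left(-4341 + \frac{1}{-107} \left(-18\right)\right) + 2278 = \left(-4341 - - \frac{18}{107}\right) + 2278 = \left(-4341 + \frac{18}{107}\right) + 2278 = - \frac{464469}{107} + 2278 = - \frac{220723}{107} \approx -2062.8$)
$\left(-4750 + n\right) + \sqrt{V{\left(-20,108 \right)} - 12875} = \left(-4750 - \frac{220723}{107}\right) + \sqrt{-61 - 12875} = - \frac{728973}{107} + \sqrt{-12936} = - \frac{728973}{107} + 14 i \sqrt{66}$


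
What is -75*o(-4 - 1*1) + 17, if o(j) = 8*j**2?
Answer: -14983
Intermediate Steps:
-75*o(-4 - 1*1) + 17 = -600*(-4 - 1*1)**2 + 17 = -600*(-4 - 1)**2 + 17 = -600*(-5)**2 + 17 = -600*25 + 17 = -75*200 + 17 = -15000 + 17 = -14983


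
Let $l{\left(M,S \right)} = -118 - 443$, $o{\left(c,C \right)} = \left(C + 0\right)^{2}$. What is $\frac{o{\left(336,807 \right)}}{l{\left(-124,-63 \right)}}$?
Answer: $- \frac{217083}{187} \approx -1160.9$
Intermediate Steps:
$o{\left(c,C \right)} = C^{2}$
$l{\left(M,S \right)} = -561$ ($l{\left(M,S \right)} = -118 - 443 = -561$)
$\frac{o{\left(336,807 \right)}}{l{\left(-124,-63 \right)}} = \frac{807^{2}}{-561} = 651249 \left(- \frac{1}{561}\right) = - \frac{217083}{187}$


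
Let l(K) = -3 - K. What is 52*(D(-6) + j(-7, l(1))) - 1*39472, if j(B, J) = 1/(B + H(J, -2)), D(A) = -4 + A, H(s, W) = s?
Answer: -439964/11 ≈ -39997.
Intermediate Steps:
j(B, J) = 1/(B + J)
52*(D(-6) + j(-7, l(1))) - 1*39472 = 52*((-4 - 6) + 1/(-7 + (-3 - 1*1))) - 1*39472 = 52*(-10 + 1/(-7 + (-3 - 1))) - 39472 = 52*(-10 + 1/(-7 - 4)) - 39472 = 52*(-10 + 1/(-11)) - 39472 = 52*(-10 - 1/11) - 39472 = 52*(-111/11) - 39472 = -5772/11 - 39472 = -439964/11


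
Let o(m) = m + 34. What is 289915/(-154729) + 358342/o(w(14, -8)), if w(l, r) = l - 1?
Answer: 55432273313/7272263 ≈ 7622.4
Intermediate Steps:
w(l, r) = -1 + l
o(m) = 34 + m
289915/(-154729) + 358342/o(w(14, -8)) = 289915/(-154729) + 358342/(34 + (-1 + 14)) = 289915*(-1/154729) + 358342/(34 + 13) = -289915/154729 + 358342/47 = 55432273313/7272263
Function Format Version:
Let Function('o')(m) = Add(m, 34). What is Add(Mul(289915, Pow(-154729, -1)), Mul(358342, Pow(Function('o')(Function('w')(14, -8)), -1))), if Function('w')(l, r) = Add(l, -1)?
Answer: Rational(55432273313, 7272263) ≈ 7622.4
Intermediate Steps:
Function('w')(l, r) = Add(-1, l)
Function('o')(m) = Add(34, m)
Add(Mul(289915, Pow(-154729, -1)), Mul(358342, Pow(Function('o')(Function('w')(14, -8)), -1))) = Add(Mul(289915, Pow(-154729, -1)), Mul(358342, Pow(Add(34, Add(-1, 14)), -1))) = Add(Mul(289915, Rational(-1, 154729)), Mul(358342, Pow(Add(34, 13), -1))) = Add(Rational(-289915, 154729), Mul(358342, Pow(47, -1))) = Add(Rational(-289915, 154729), Mul(358342, Rational(1, 47))) = Add(Rational(-289915, 154729), Rational(358342, 47)) = Rational(55432273313, 7272263)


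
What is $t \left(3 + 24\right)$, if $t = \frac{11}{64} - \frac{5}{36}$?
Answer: $\frac{57}{64} \approx 0.89063$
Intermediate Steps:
$t = \frac{19}{576}$ ($t = 11 \cdot \frac{1}{64} - \frac{5}{36} = \frac{11}{64} - \frac{5}{36} = \frac{19}{576} \approx 0.032986$)
$t \left(3 + 24\right) = \frac{19 \left(3 + 24\right)}{576} = \frac{19}{576} \cdot 27 = \frac{57}{64}$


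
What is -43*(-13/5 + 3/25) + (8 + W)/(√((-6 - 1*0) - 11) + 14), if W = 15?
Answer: 575908/5325 - 23*I*√17/213 ≈ 108.15 - 0.44522*I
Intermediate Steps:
-43*(-13/5 + 3/25) + (8 + W)/(√((-6 - 1*0) - 11) + 14) = -43*(-13/5 + 3/25) + (8 + 15)/(√((-6 - 1*0) - 11) + 14) = -43*(-13*⅕ + 3*(1/25)) + 23/(√((-6 + 0) - 11) + 14) = -43*(-13/5 + 3/25) + 23/(√(-6 - 11) + 14) = -43*(-62/25) + 23/(√(-17) + 14) = 2666/25 + 23/(I*√17 + 14) = 2666/25 + 23/(14 + I*√17)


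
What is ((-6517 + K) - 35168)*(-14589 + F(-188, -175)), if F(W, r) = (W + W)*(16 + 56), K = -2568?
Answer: 1843624233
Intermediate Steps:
F(W, r) = 144*W (F(W, r) = (2*W)*72 = 144*W)
((-6517 + K) - 35168)*(-14589 + F(-188, -175)) = ((-6517 - 2568) - 35168)*(-14589 + 144*(-188)) = (-9085 - 35168)*(-14589 - 27072) = -44253*(-41661) = 1843624233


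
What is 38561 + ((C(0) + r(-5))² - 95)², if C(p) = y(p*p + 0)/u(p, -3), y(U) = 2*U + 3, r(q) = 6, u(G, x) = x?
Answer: 43461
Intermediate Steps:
y(U) = 3 + 2*U
C(p) = -1 - 2*p²/3 (C(p) = (3 + 2*(p*p + 0))/(-3) = (3 + 2*(p² + 0))*(-⅓) = (3 + 2*p²)*(-⅓) = -1 - 2*p²/3)
38561 + ((C(0) + r(-5))² - 95)² = 38561 + (((-1 - ⅔*0²) + 6)² - 95)² = 38561 + (((-1 - ⅔*0) + 6)² - 95)² = 38561 + (((-1 + 0) + 6)² - 95)² = 38561 + ((-1 + 6)² - 95)² = 38561 + (5² - 95)² = 38561 + (25 - 95)² = 38561 + (-70)² = 38561 + 4900 = 43461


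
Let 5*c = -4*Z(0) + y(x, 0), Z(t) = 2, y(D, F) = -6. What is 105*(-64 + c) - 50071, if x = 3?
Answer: -57085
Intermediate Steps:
c = -14/5 (c = (-4*2 - 6)/5 = (-8 - 6)/5 = (⅕)*(-14) = -14/5 ≈ -2.8000)
105*(-64 + c) - 50071 = 105*(-64 - 14/5) - 50071 = 105*(-334/5) - 50071 = -7014 - 50071 = -57085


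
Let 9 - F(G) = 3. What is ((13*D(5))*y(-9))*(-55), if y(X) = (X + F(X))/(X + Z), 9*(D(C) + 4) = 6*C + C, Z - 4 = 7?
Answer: -715/6 ≈ -119.17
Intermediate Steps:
Z = 11 (Z = 4 + 7 = 11)
F(G) = 6 (F(G) = 9 - 1*3 = 9 - 3 = 6)
D(C) = -4 + 7*C/9 (D(C) = -4 + (6*C + C)/9 = -4 + (7*C)/9 = -4 + 7*C/9)
y(X) = (6 + X)/(11 + X) (y(X) = (X + 6)/(X + 11) = (6 + X)/(11 + X))
((13*D(5))*y(-9))*(-55) = ((13*(-4 + (7/9)*5))*((6 - 9)/(11 - 9)))*(-55) = ((13*(-4 + 35/9))*(-3/2))*(-55) = ((13*(-⅑))*((½)*(-3)))*(-55) = -13/9*(-3/2)*(-55) = (13/6)*(-55) = -715/6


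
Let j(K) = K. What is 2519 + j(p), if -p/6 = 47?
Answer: 2237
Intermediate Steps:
p = -282 (p = -6*47 = -282)
2519 + j(p) = 2519 - 282 = 2237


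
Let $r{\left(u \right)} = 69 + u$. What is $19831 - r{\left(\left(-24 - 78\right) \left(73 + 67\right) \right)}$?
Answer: $34042$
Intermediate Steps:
$19831 - r{\left(\left(-24 - 78\right) \left(73 + 67\right) \right)} = 19831 - \left(69 + \left(-24 - 78\right) \left(73 + 67\right)\right) = 19831 - \left(69 - 14280\right) = 19831 - -14211 = 19831 + 14211 = 34042$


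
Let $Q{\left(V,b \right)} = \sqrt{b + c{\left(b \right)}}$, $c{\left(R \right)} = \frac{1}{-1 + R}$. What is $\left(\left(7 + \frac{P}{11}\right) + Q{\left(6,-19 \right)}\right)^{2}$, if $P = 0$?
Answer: $\frac{\left(70 + i \sqrt{1905}\right)^{2}}{100} \approx 29.95 + 61.105 i$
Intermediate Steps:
$Q{\left(V,b \right)} = \sqrt{b + \frac{1}{-1 + b}}$
$\left(\left(7 + \frac{P}{11}\right) + Q{\left(6,-19 \right)}\right)^{2} = \left(\left(7 + \frac{1}{11} \cdot 0\right) + \sqrt{\frac{1 - 19 \left(-1 - 19\right)}{-1 - 19}}\right)^{2} = \left(\left(7 + \frac{1}{11} \cdot 0\right) + \sqrt{\frac{1 - -380}{-20}}\right)^{2} = \left(\left(7 + 0\right) + \sqrt{- \frac{1 + 380}{20}}\right)^{2} = \left(7 + \sqrt{\left(- \frac{1}{20}\right) 381}\right)^{2} = \left(7 + \sqrt{- \frac{381}{20}}\right)^{2} = \left(7 + \frac{i \sqrt{1905}}{10}\right)^{2}$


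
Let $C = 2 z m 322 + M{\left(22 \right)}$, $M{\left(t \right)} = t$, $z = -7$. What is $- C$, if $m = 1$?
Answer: $4486$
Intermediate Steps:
$C = -4486$ ($C = 2 \left(-7\right) 1 \cdot 322 + 22 = \left(-14\right) 1 \cdot 322 + 22 = \left(-14\right) 322 + 22 = -4508 + 22 = -4486$)
$- C = \left(-1\right) \left(-4486\right) = 4486$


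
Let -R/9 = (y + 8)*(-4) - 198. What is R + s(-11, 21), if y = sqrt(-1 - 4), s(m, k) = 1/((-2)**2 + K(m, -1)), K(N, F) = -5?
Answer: 2069 + 36*I*sqrt(5) ≈ 2069.0 + 80.498*I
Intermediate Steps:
s(m, k) = -1 (s(m, k) = 1/((-2)**2 - 5) = 1/(4 - 5) = 1/(-1) = -1)
y = I*sqrt(5) (y = sqrt(-5) = I*sqrt(5) ≈ 2.2361*I)
R = 2070 + 36*I*sqrt(5) (R = -9*((I*sqrt(5) + 8)*(-4) - 198) = -9*((8 + I*sqrt(5))*(-4) - 198) = -9*((-32 - 4*I*sqrt(5)) - 198) = -9*(-230 - 4*I*sqrt(5)) = 2070 + 36*I*sqrt(5) ≈ 2070.0 + 80.498*I)
R + s(-11, 21) = (2070 + 36*I*sqrt(5)) - 1 = 2069 + 36*I*sqrt(5)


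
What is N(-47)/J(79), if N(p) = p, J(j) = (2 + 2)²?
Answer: -47/16 ≈ -2.9375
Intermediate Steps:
J(j) = 16 (J(j) = 4² = 16)
N(-47)/J(79) = -47/16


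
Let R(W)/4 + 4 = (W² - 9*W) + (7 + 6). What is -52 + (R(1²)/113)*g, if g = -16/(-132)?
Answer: -193892/3729 ≈ -51.996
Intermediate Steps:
R(W) = 36 - 36*W + 4*W² (R(W) = -16 + 4*((W² - 9*W) + (7 + 6)) = -16 + 4*((W² - 9*W) + 13) = -16 + 4*(13 + W² - 9*W) = -16 + (52 - 36*W + 4*W²) = 36 - 36*W + 4*W²)
g = 4/33 (g = -16*(-1/132) = 4/33 ≈ 0.12121)
-52 + (R(1²)/113)*g = -52 + ((36 - 36*1² + 4*(1²)²)/113)*(4/33) = -52 + ((36 - 36*1 + 4*1²)*(1/113))*(4/33) = -52 + ((36 - 36 + 4*1)*(1/113))*(4/33) = -52 + ((36 - 36 + 4)*(1/113))*(4/33) = -52 + (4*(1/113))*(4/33) = -52 + (4/113)*(4/33) = -52 + 16/3729 = -193892/3729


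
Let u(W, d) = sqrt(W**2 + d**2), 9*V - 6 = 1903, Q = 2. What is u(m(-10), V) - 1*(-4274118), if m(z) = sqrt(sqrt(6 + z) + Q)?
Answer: 4274118 + sqrt(3644443 + 162*I)/9 ≈ 4.2743e+6 + 0.0047144*I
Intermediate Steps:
V = 1909/9 (V = 2/3 + (1/9)*1903 = 2/3 + 1903/9 = 1909/9 ≈ 212.11)
m(z) = sqrt(2 + sqrt(6 + z)) (m(z) = sqrt(sqrt(6 + z) + 2) = sqrt(2 + sqrt(6 + z)))
u(m(-10), V) - 1*(-4274118) = sqrt((sqrt(2 + sqrt(6 - 10)))**2 + (1909/9)**2) - 1*(-4274118) = sqrt((sqrt(2 + sqrt(-4)))**2 + 3644281/81) + 4274118 = sqrt((sqrt(2 + 2*I))**2 + 3644281/81) + 4274118 = sqrt((2 + 2*I) + 3644281/81) + 4274118 = sqrt(3644443/81 + 2*I) + 4274118 = 4274118 + sqrt(3644443/81 + 2*I)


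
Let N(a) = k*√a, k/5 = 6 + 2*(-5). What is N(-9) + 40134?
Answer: 40134 - 60*I ≈ 40134.0 - 60.0*I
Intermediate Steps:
k = -20 (k = 5*(6 + 2*(-5)) = 5*(6 - 10) = 5*(-4) = -20)
N(a) = -20*√a
N(-9) + 40134 = -60*I + 40134 = 40134 - 60*I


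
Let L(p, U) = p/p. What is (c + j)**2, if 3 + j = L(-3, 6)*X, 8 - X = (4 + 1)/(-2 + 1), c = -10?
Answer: 0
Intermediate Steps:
L(p, U) = 1
X = 13 (X = 8 - (4 + 1)/(-2 + 1) = 8 - 5/(-1) = 8 - 5*(-1) = 8 - 1*(-5) = 8 + 5 = 13)
j = 10 (j = -3 + 1*13 = -3 + 13 = 10)
(c + j)**2 = (-10 + 10)**2 = 0**2 = 0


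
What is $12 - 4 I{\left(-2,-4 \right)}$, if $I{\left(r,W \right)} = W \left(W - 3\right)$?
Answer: $-100$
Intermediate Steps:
$I{\left(r,W \right)} = W \left(-3 + W\right)$
$12 - 4 I{\left(-2,-4 \right)} = 12 - 4 \left(- 4 \left(-3 - 4\right)\right) = 12 - 4 \left(\left(-4\right) \left(-7\right)\right) = 12 - 112 = -100$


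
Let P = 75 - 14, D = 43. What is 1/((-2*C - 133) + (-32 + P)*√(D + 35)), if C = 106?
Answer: -115/17809 - 29*√78/53427 ≈ -0.011251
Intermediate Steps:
P = 61
1/((-2*C - 133) + (-32 + P)*√(D + 35)) = 1/((-2*106 - 133) + (-32 + 61)*√(43 + 35)) = 1/((-212 - 133) + 29*√78) = 1/(-345 + 29*√78)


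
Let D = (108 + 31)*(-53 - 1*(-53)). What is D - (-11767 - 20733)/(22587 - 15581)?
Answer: 16250/3503 ≈ 4.6389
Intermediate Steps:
D = 0 (D = 139*(-53 + 53) = 139*0 = 0)
D - (-11767 - 20733)/(22587 - 15581) = 0 - (-11767 - 20733)/(22587 - 15581) = 0 - (-32500)/7006 = 0 - 1*(-16250/3503) = 0 + 16250/3503 = 16250/3503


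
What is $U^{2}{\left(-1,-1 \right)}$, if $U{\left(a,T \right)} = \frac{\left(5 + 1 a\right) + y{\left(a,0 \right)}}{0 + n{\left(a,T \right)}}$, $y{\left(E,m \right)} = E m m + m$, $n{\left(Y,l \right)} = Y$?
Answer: $16$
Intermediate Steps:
$y{\left(E,m \right)} = m + E m^{2}$ ($y{\left(E,m \right)} = E m^{2} + m = m + E m^{2}$)
$U{\left(a,T \right)} = \frac{5 + a}{a}$ ($U{\left(a,T \right)} = \frac{\left(5 + 1 a\right) + 0 \left(1 + a 0\right)}{0 + a} = \frac{\left(5 + a\right) + 0 \left(1 + 0\right)}{a} = \frac{\left(5 + a\right) + 0 \cdot 1}{a} = \frac{\left(5 + a\right) + 0}{a} = \frac{5 + a}{a}$)
$U^{2}{\left(-1,-1 \right)} = \left(\frac{5 - 1}{-1}\right)^{2} = \left(\left(-1\right) 4\right)^{2} = \left(-4\right)^{2} = 16$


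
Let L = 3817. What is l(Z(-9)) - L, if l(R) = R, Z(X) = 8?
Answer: -3809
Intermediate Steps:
l(Z(-9)) - L = 8 - 1*3817 = 8 - 3817 = -3809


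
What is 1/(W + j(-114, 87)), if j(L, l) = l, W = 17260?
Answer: 1/17347 ≈ 5.7647e-5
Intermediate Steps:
1/(W + j(-114, 87)) = 1/(17260 + 87) = 1/17347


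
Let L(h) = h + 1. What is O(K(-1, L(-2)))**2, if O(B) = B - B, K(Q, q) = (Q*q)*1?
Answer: 0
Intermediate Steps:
L(h) = 1 + h
K(Q, q) = Q*q
O(B) = 0
O(K(-1, L(-2)))**2 = 0**2 = 0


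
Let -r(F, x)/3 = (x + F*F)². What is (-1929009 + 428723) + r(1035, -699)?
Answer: -3438079250314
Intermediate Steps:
r(F, x) = -3*(x + F²)² (r(F, x) = -3*(x + F*F)² = -3*(x + F²)²)
(-1929009 + 428723) + r(1035, -699) = (-1929009 + 428723) - 3*(-699 + 1035²)² = -1500286 - 3*(-699 + 1071225)² = -1500286 - 3*1070526² = -1500286 - 3*1146025916676 = -1500286 - 3438077750028 = -3438079250314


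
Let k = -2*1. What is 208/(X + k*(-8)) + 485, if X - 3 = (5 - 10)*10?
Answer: 14827/31 ≈ 478.29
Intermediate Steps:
X = -47 (X = 3 + (5 - 10)*10 = 3 - 5*10 = 3 - 50 = -47)
k = -2
208/(X + k*(-8)) + 485 = 208/(-47 - 2*(-8)) + 485 = 208/(-47 + 16) + 485 = 208/(-31) + 485 = -1/31*208 + 485 = -208/31 + 485 = 14827/31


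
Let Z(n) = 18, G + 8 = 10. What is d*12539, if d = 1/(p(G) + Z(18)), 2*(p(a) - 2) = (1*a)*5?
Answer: 12539/25 ≈ 501.56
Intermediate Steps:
G = 2 (G = -8 + 10 = 2)
p(a) = 2 + 5*a/2 (p(a) = 2 + ((1*a)*5)/2 = 2 + (a*5)/2 = 2 + (5*a)/2 = 2 + 5*a/2)
d = 1/25 (d = 1/((2 + (5/2)*2) + 18) = 1/((2 + 5) + 18) = 1/(7 + 18) = 1/25 ≈ 0.040000)
d*12539 = (1/25)*12539 = 12539/25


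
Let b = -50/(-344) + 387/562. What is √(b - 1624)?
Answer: I*√947921753463/24166 ≈ 40.289*I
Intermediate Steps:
b = 40307/48332 (b = -50*(-1/344) + 387*(1/562) = 25/172 + 387/562 = 40307/48332 ≈ 0.83396)
√(b - 1624) = √(40307/48332 - 1624) = √(-78450861/48332) = I*√947921753463/24166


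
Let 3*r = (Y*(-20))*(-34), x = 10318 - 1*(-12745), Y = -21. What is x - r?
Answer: 27823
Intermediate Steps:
x = 23063 (x = 10318 + 12745 = 23063)
r = -4760 (r = (-21*(-20)*(-34))/3 = (420*(-34))/3 = (1/3)*(-14280) = -4760)
x - r = 23063 - 1*(-4760) = 23063 + 4760 = 27823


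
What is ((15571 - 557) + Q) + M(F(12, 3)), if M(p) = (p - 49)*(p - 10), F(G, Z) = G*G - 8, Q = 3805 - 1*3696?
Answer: 26085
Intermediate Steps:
Q = 109 (Q = 3805 - 3696 = 109)
F(G, Z) = -8 + G**2 (F(G, Z) = G**2 - 8 = -8 + G**2)
M(p) = (-49 + p)*(-10 + p)
((15571 - 557) + Q) + M(F(12, 3)) = ((15571 - 557) + 109) + (490 + (-8 + 12**2)**2 - 59*(-8 + 12**2)) = (15014 + 109) + (490 + (-8 + 144)**2 - 59*(-8 + 144)) = 15123 + (490 + 136**2 - 59*136) = 15123 + (490 + 18496 - 8024) = 15123 + 10962 = 26085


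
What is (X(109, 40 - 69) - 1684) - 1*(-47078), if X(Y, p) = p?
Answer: 45365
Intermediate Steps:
(X(109, 40 - 69) - 1684) - 1*(-47078) = ((40 - 69) - 1684) - 1*(-47078) = (-29 - 1684) + 47078 = -1713 + 47078 = 45365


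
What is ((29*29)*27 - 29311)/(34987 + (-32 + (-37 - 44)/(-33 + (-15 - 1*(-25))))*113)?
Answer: -75946/365343 ≈ -0.20788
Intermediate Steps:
((29*29)*27 - 29311)/(34987 + (-32 + (-37 - 44)/(-33 + (-15 - 1*(-25))))*113) = (841*27 - 29311)/(34987 + (-32 - 81/(-33 + (-15 + 25)))*113) = (22707 - 29311)/(34987 + (-32 - 81/(-33 + 10))*113) = -6604/(34987 + (-32 - 81/(-23))*113) = -6604/(34987 + (-32 - 81*(-1/23))*113) = -6604/(34987 + (-32 + 81/23)*113) = -6604/(34987 - 655/23*113) = -6604/(34987 - 74015/23) = -6604/730686/23 = -6604*23/730686 = -75946/365343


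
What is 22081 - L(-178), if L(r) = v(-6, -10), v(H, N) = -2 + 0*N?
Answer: 22083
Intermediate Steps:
v(H, N) = -2 (v(H, N) = -2 + 0 = -2)
L(r) = -2
22081 - L(-178) = 22081 - 1*(-2) = 22081 + 2 = 22083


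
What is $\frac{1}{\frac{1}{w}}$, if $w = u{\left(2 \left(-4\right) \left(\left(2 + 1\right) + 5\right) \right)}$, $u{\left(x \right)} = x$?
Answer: $-64$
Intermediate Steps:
$w = -64$ ($w = 2 \left(-4\right) \left(\left(2 + 1\right) + 5\right) = - 8 \left(3 + 5\right) = \left(-8\right) 8 = -64$)
$\frac{1}{\frac{1}{w}} = \frac{1}{\frac{1}{-64}} = \frac{1}{- \frac{1}{64}} = -64$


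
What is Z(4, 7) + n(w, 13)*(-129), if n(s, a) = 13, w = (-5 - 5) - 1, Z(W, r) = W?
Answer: -1673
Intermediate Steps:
w = -11 (w = -10 - 1 = -11)
Z(4, 7) + n(w, 13)*(-129) = 4 + 13*(-129) = 4 - 1677 = -1673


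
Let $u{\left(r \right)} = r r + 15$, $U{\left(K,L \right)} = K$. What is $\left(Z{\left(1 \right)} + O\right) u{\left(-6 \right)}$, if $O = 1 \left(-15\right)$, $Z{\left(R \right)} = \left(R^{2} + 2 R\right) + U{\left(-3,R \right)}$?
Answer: $-765$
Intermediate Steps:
$u{\left(r \right)} = 15 + r^{2}$ ($u{\left(r \right)} = r^{2} + 15 = 15 + r^{2}$)
$Z{\left(R \right)} = -3 + R^{2} + 2 R$ ($Z{\left(R \right)} = \left(R^{2} + 2 R\right) - 3 = -3 + R^{2} + 2 R$)
$O = -15$
$\left(Z{\left(1 \right)} + O\right) u{\left(-6 \right)} = \left(\left(-3 + 1^{2} + 2 \cdot 1\right) - 15\right) \left(15 + \left(-6\right)^{2}\right) = \left(\left(-3 + 1 + 2\right) - 15\right) \left(15 + 36\right) = \left(0 - 15\right) 51 = \left(-15\right) 51 = -765$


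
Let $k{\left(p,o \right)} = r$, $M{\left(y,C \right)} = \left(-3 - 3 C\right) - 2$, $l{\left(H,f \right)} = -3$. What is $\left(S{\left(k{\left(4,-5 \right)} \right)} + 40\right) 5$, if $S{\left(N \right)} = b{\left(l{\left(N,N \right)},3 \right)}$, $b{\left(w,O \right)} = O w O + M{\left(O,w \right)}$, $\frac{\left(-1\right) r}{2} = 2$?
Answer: $85$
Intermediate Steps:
$r = -4$ ($r = \left(-2\right) 2 = -4$)
$M{\left(y,C \right)} = -5 - 3 C$
$b{\left(w,O \right)} = -5 - 3 w + w O^{2}$ ($b{\left(w,O \right)} = O w O - \left(5 + 3 w\right) = w O^{2} - \left(5 + 3 w\right) = -5 - 3 w + w O^{2}$)
$k{\left(p,o \right)} = -4$
$S{\left(N \right)} = -23$ ($S{\left(N \right)} = -5 - -9 - 3 \cdot 3^{2} = -5 + 9 - 27 = -23$)
$\left(S{\left(k{\left(4,-5 \right)} \right)} + 40\right) 5 = \left(-23 + 40\right) 5 = 17 \cdot 5 = 85$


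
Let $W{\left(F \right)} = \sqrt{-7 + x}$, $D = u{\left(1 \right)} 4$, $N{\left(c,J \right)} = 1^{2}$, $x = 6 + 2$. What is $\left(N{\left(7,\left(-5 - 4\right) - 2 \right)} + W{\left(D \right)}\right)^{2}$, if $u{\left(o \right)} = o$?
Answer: $4$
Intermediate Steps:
$x = 8$
$N{\left(c,J \right)} = 1$
$D = 4$ ($D = 1 \cdot 4 = 4$)
$W{\left(F \right)} = 1$ ($W{\left(F \right)} = \sqrt{-7 + 8} = \sqrt{1} = 1$)
$\left(N{\left(7,\left(-5 - 4\right) - 2 \right)} + W{\left(D \right)}\right)^{2} = \left(1 + 1\right)^{2} = 2^{2} = 4$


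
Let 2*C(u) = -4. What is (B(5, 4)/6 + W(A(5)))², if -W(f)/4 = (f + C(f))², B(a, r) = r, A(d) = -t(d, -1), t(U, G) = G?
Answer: 100/9 ≈ 11.111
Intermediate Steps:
A(d) = 1 (A(d) = -1*(-1) = 1)
C(u) = -2 (C(u) = (½)*(-4) = -2)
W(f) = -4*(-2 + f)² (W(f) = -4*(f - 2)² = -4*(-2 + f)²)
(B(5, 4)/6 + W(A(5)))² = (4/6 - 4*(-2 + 1)²)² = (4*(⅙) - 4*(-1)²)² = (⅔ - 4*1)² = (⅔ - 4)² = (-10/3)² = 100/9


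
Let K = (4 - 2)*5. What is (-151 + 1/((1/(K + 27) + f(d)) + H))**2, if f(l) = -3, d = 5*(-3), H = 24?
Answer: 13792388481/605284 ≈ 22787.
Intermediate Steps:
d = -15
K = 10 (K = 2*5 = 10)
(-151 + 1/((1/(K + 27) + f(d)) + H))**2 = (-151 + 1/((1/(10 + 27) - 3) + 24))**2 = (-151 + 1/((1/37 - 3) + 24))**2 = (-151 + 1/(-110/37 + 24))**2 = (-151 + 1/(778/37))**2 = (-151 + 37/778)**2 = (-117441/778)**2 = 13792388481/605284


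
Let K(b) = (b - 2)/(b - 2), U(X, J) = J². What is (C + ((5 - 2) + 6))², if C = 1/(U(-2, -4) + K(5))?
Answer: 23716/289 ≈ 82.062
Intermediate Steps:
K(b) = 1 (K(b) = (-2 + b)/(-2 + b) = 1)
C = 1/17 (C = 1/((-4)² + 1) = 1/(16 + 1) = 1/17 ≈ 0.058824)
(C + ((5 - 2) + 6))² = (1/17 + ((5 - 2) + 6))² = (1/17 + (3 + 6))² = (1/17 + 9)² = (154/17)² = 23716/289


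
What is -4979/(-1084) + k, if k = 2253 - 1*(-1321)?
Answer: 3879195/1084 ≈ 3578.6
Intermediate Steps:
k = 3574 (k = 2253 + 1321 = 3574)
-4979/(-1084) + k = -4979/(-1084) + 3574 = -4979*(-1/1084) + 3574 = 4979/1084 + 3574 = 3879195/1084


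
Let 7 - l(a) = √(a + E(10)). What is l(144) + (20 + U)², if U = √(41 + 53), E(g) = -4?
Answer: 501 - 2*√35 + 40*√94 ≈ 876.98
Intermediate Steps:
U = √94 ≈ 9.6954
l(a) = 7 - √(-4 + a) (l(a) = 7 - √(a - 4) = 7 - √(-4 + a))
l(144) + (20 + U)² = (7 - √(-4 + 144)) + (20 + √94)² = (7 - √140) + (20 + √94)² = (7 - 2*√35) + (20 + √94)² = 7 + (20 + √94)² - 2*√35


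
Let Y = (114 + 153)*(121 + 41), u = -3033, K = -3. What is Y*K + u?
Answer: -132795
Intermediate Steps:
Y = 43254 (Y = 267*162 = 43254)
Y*K + u = 43254*(-3) - 3033 = -129762 - 3033 = -132795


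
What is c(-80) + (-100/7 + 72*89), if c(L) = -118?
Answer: 43930/7 ≈ 6275.7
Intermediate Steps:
c(-80) + (-100/7 + 72*89) = -118 + (-100/7 + 72*89) = -118 + (-100*⅐ + 6408) = -118 + (-100/7 + 6408) = -118 + 44756/7 = 43930/7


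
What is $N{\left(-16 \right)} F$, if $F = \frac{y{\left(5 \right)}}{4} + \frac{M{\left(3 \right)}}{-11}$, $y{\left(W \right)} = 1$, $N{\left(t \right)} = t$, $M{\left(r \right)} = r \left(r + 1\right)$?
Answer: $\frac{148}{11} \approx 13.455$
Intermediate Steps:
$M{\left(r \right)} = r \left(1 + r\right)$
$F = - \frac{37}{44}$ ($F = 1 \cdot \frac{1}{4} + \frac{3 \left(1 + 3\right)}{-11} = 1 \cdot \frac{1}{4} + 3 \cdot 4 \left(- \frac{1}{11}\right) = \frac{1}{4} + 12 \left(- \frac{1}{11}\right) = \frac{1}{4} - \frac{12}{11} = - \frac{37}{44} \approx -0.84091$)
$N{\left(-16 \right)} F = \left(-16\right) \left(- \frac{37}{44}\right) = \frac{148}{11}$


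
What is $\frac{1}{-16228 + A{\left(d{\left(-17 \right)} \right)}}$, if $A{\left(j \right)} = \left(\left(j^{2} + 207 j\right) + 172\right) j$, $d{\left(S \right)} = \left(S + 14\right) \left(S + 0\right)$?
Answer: $\frac{1}{663602} \approx 1.5069 \cdot 10^{-6}$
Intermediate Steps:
$d{\left(S \right)} = S \left(14 + S\right)$ ($d{\left(S \right)} = \left(14 + S\right) S = S \left(14 + S\right)$)
$A{\left(j \right)} = j \left(172 + j^{2} + 207 j\right)$ ($A{\left(j \right)} = \left(172 + j^{2} + 207 j\right) j = j \left(172 + j^{2} + 207 j\right)$)
$\frac{1}{-16228 + A{\left(d{\left(-17 \right)} \right)}} = \frac{1}{-16228 + - 17 \left(14 - 17\right) \left(172 + \left(- 17 \left(14 - 17\right)\right)^{2} + 207 \left(- 17 \left(14 - 17\right)\right)\right)} = \frac{1}{-16228 + \left(-17\right) \left(-3\right) \left(172 + \left(\left(-17\right) \left(-3\right)\right)^{2} + 207 \left(\left(-17\right) \left(-3\right)\right)\right)} = \frac{1}{-16228 + 51 \left(172 + 51^{2} + 207 \cdot 51\right)} = \frac{1}{-16228 + 51 \left(172 + 2601 + 10557\right)} = \frac{1}{-16228 + 51 \cdot 13330} = \frac{1}{-16228 + 679830} = \frac{1}{663602}$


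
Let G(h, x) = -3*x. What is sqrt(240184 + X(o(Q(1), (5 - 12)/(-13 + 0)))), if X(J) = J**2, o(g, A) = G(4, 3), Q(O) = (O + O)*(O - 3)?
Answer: sqrt(240265) ≈ 490.17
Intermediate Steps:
Q(O) = 2*O*(-3 + O) (Q(O) = (2*O)*(-3 + O) = 2*O*(-3 + O))
o(g, A) = -9 (o(g, A) = -3*3 = -9)
sqrt(240184 + X(o(Q(1), (5 - 12)/(-13 + 0)))) = sqrt(240184 + (-9)**2) = sqrt(240184 + 81) = sqrt(240265)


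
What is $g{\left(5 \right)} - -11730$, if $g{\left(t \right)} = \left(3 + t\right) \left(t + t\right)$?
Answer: $11810$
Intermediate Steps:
$g{\left(t \right)} = 2 t \left(3 + t\right)$ ($g{\left(t \right)} = \left(3 + t\right) 2 t = 2 t \left(3 + t\right)$)
$g{\left(5 \right)} - -11730 = 2 \cdot 5 \left(3 + 5\right) - -11730 = 2 \cdot 5 \cdot 8 + 11730 = 80 + 11730 = 11810$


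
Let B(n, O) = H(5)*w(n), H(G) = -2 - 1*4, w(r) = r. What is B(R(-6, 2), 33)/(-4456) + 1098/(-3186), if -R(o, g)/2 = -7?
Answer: -64237/197178 ≈ -0.32578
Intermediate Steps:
R(o, g) = 14 (R(o, g) = -2*(-7) = 14)
H(G) = -6 (H(G) = -2 - 4 = -6)
B(n, O) = -6*n
B(R(-6, 2), 33)/(-4456) + 1098/(-3186) = -6*14/(-4456) + 1098/(-3186) = -84*(-1/4456) + 1098*(-1/3186) = 21/1114 - 61/177 = -64237/197178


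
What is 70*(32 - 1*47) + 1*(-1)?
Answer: -1051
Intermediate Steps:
70*(32 - 1*47) + 1*(-1) = 70*(32 - 47) - 1 = 70*(-15) - 1 = -1050 - 1 = -1051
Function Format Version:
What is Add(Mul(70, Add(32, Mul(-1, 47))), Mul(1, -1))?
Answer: -1051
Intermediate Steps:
Add(Mul(70, Add(32, Mul(-1, 47))), Mul(1, -1)) = Add(Mul(70, Add(32, -47)), -1) = Add(Mul(70, -15), -1) = Add(-1050, -1) = -1051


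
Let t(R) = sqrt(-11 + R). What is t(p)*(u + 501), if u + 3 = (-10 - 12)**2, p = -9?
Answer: 1964*I*sqrt(5) ≈ 4391.6*I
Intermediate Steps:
u = 481 (u = -3 + (-10 - 12)**2 = -3 + (-22)**2 = -3 + 484 = 481)
t(p)*(u + 501) = sqrt(-11 - 9)*(481 + 501) = sqrt(-20)*982 = (2*I*sqrt(5))*982 = 1964*I*sqrt(5)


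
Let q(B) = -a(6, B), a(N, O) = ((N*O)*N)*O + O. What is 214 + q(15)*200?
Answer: -1622786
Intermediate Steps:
a(N, O) = O + N²*O² (a(N, O) = (O*N²)*O + O = N²*O² + O = O + N²*O²)
q(B) = -B*(1 + 36*B) (q(B) = -B*(1 + B*6²) = -B*(1 + B*36) = -B*(1 + 36*B))
214 + q(15)*200 = 214 - 1*15*(1 + 36*15)*200 = 214 - 1*15*(1 + 540)*200 = 214 - 1*15*541*200 = 214 - 8115*200 = 214 - 1623000 = -1622786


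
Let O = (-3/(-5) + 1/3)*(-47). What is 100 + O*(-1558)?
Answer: 1026664/15 ≈ 68444.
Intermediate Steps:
O = -658/15 (O = (-3*(-⅕) + 1*(⅓))*(-47) = (⅗ + ⅓)*(-47) = (14/15)*(-47) = -658/15 ≈ -43.867)
100 + O*(-1558) = 100 - 658/15*(-1558) = 100 + 1025164/15 = 1026664/15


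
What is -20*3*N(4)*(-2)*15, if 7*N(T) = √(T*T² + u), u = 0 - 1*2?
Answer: 1800*√62/7 ≈ 2024.7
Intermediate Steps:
u = -2 (u = 0 - 2 = -2)
N(T) = √(-2 + T³)/7 (N(T) = √(T*T² - 2)/7 = √(T³ - 2)/7 = √(-2 + T³)/7)
-20*3*N(4)*(-2)*15 = -20*3*(√(-2 + 4³)/7)*(-2)*15 = -20*3*(√(-2 + 64)/7)*(-2)*15 = -20*3*(√62/7)*(-2)*15 = -20*3*√62/7*(-2)*15 = -(-120)*√62/7*15 = (120*√62/7)*15 = 1800*√62/7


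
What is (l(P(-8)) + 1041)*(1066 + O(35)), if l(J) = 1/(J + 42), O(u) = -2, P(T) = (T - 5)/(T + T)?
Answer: 758739464/685 ≈ 1.1076e+6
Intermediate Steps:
P(T) = (-5 + T)/(2*T) (P(T) = (-5 + T)/((2*T)) = (-5 + T)*(1/(2*T)) = (-5 + T)/(2*T))
l(J) = 1/(42 + J)
(l(P(-8)) + 1041)*(1066 + O(35)) = (1/(42 + (½)*(-5 - 8)/(-8)) + 1041)*(1066 - 2) = (1/(42 + (½)*(-⅛)*(-13)) + 1041)*1064 = (1/(42 + 13/16) + 1041)*1064 = (1/(685/16) + 1041)*1064 = (16/685 + 1041)*1064 = (713101/685)*1064 = 758739464/685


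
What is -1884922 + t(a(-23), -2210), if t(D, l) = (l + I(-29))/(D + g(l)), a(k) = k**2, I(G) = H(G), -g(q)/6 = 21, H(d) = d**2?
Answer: -759624935/403 ≈ -1.8849e+6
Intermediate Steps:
g(q) = -126 (g(q) = -6*21 = -126)
I(G) = G**2
t(D, l) = (841 + l)/(-126 + D) (t(D, l) = (l + (-29)**2)/(D - 126) = (l + 841)/(-126 + D) = (841 + l)/(-126 + D))
-1884922 + t(a(-23), -2210) = -1884922 + (841 - 2210)/(-126 + (-23)**2) = -1884922 - 1369/(-126 + 529) = -1884922 - 1369/403 = -759624935/403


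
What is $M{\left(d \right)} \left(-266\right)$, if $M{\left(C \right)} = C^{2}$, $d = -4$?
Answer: $-4256$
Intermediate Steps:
$M{\left(d \right)} \left(-266\right) = \left(-4\right)^{2} \left(-266\right) = 16 \left(-266\right) = -4256$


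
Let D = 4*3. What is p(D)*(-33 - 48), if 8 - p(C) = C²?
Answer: 11016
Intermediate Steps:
D = 12
p(C) = 8 - C²
p(D)*(-33 - 48) = (8 - 1*12²)*(-33 - 48) = (8 - 1*144)*(-81) = (8 - 144)*(-81) = -136*(-81) = 11016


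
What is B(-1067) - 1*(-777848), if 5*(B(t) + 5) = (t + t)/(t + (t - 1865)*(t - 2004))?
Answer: 35015011010441/45015525 ≈ 7.7784e+5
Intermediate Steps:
B(t) = -5 + 2*t/(5*(t + (-2004 + t)*(-1865 + t))) (B(t) = -5 + ((t + t)/(t + (t - 1865)*(t - 2004)))/5 = -5 + ((2*t)/(t + (-1865 + t)*(-2004 + t)))/5 = -5 + ((2*t)/(t + (-2004 + t)*(-1865 + t)))/5 = -5 + (2*t/(t + (-2004 + t)*(-1865 + t)))/5 = -5 + 2*t/(5*(t + (-2004 + t)*(-1865 + t))))
B(-1067) - 1*(-777848) = (-93436500 - 25*(-1067)² + 96702*(-1067))/(5*(3737460 + (-1067)² - 3868*(-1067))) - 1*(-777848) = (-93436500 - 25*1138489 - 103181034)/(5*(3737460 + 1138489 + 4127156)) + 777848 = (⅕)*(-93436500 - 28462225 - 103181034)/9003105 + 777848 = (⅕)*(1/9003105)*(-225079759) + 777848 = -225079759/45015525 + 777848 = 35015011010441/45015525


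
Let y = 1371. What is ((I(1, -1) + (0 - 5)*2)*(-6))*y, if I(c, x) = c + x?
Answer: 82260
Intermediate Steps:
((I(1, -1) + (0 - 5)*2)*(-6))*y = (((1 - 1) + (0 - 5)*2)*(-6))*1371 = ((0 - 5*2)*(-6))*1371 = ((0 - 10)*(-6))*1371 = -10*(-6)*1371 = 60*1371 = 82260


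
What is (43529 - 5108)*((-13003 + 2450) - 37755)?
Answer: -1856041668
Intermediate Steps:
(43529 - 5108)*((-13003 + 2450) - 37755) = 38421*(-10553 - 37755) = 38421*(-48308) = -1856041668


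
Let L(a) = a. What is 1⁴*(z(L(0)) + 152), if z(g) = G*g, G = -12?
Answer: 152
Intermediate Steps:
z(g) = -12*g
1⁴*(z(L(0)) + 152) = 1⁴*(-12*0 + 152) = 1*(0 + 152) = 1*152 = 152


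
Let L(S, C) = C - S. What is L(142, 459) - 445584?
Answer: -445267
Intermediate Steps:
L(142, 459) - 445584 = (459 - 1*142) - 445584 = (459 - 142) - 445584 = 317 - 445584 = -445267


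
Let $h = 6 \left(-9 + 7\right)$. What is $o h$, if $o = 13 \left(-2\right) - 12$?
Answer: $456$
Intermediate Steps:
$h = -12$ ($h = 6 \left(-2\right) = -12$)
$o = -38$ ($o = -26 - 12 = -38$)
$o h = \left(-38\right) \left(-12\right) = 456$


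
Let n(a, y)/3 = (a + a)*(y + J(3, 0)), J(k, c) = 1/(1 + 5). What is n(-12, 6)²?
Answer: 197136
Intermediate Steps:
J(k, c) = ⅙ (J(k, c) = 1/6 = ⅙)
n(a, y) = 6*a*(⅙ + y) (n(a, y) = 3*((a + a)*(y + ⅙)) = 3*((2*a)*(⅙ + y)) = 3*(2*a*(⅙ + y)) = 6*a*(⅙ + y))
n(-12, 6)² = (-12*(1 + 6*6))² = (-12*(1 + 36))² = (-12*37)² = (-444)² = 197136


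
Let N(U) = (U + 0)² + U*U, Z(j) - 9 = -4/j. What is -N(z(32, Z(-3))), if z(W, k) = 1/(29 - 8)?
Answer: -2/441 ≈ -0.0045351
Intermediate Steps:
Z(j) = 9 - 4/j
z(W, k) = 1/21
N(U) = 2*U² (N(U) = U² + U² = 2*U²)
-N(z(32, Z(-3))) = -2*(1/21)² = -2/441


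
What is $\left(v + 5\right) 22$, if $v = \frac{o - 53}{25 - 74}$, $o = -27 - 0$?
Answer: $\frac{7150}{49} \approx 145.92$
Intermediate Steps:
$o = -27$ ($o = -27 + 0 = -27$)
$v = \frac{80}{49}$ ($v = \frac{-27 - 53}{25 - 74} = - \frac{80}{-49} = \left(-80\right) \left(- \frac{1}{49}\right) = \frac{80}{49} \approx 1.6327$)
$\left(v + 5\right) 22 = \left(\frac{80}{49} + 5\right) 22 = \frac{325}{49} \cdot 22 = \frac{7150}{49}$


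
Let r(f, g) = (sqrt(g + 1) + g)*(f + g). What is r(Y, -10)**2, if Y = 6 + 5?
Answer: 91 - 60*I ≈ 91.0 - 60.0*I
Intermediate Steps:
Y = 11
r(f, g) = (f + g)*(g + sqrt(1 + g)) (r(f, g) = (sqrt(1 + g) + g)*(f + g) = (g + sqrt(1 + g))*(f + g) = (f + g)*(g + sqrt(1 + g)))
r(Y, -10)**2 = ((-10)**2 + 11*(-10) + 11*sqrt(1 - 10) - 10*sqrt(1 - 10))**2 = (100 - 110 + 11*sqrt(-9) - 30*I)**2 = (100 - 110 + 11*(3*I) - 30*I)**2 = (100 - 110 + 33*I - 30*I)**2 = (-10 + 3*I)**2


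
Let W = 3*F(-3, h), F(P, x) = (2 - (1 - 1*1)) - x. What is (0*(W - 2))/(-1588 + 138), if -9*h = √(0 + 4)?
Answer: 0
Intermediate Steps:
h = -2/9 (h = -√(0 + 4)/9 = -√4/9 = -⅑*2 = -2/9 ≈ -0.22222)
F(P, x) = 2 - x (F(P, x) = (2 - (1 - 1)) - x = (2 - 1*0) - x = (2 + 0) - x = 2 - x)
W = 20/3 (W = 3*(2 - 1*(-2/9)) = 3*(2 + 2/9) = 3*(20/9) = 20/3 ≈ 6.6667)
(0*(W - 2))/(-1588 + 138) = (0*(20/3 - 2))/(-1588 + 138) = (0*(14/3))/(-1450) = -1/1450*0 = 0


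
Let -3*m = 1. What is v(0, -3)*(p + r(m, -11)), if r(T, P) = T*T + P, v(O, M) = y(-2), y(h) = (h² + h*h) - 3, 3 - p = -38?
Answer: 1355/9 ≈ 150.56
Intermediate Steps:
m = -⅓ (m = -⅓*1 = -⅓ ≈ -0.33333)
p = 41 (p = 3 - 1*(-38) = 3 + 38 = 41)
y(h) = -3 + 2*h² (y(h) = (h² + h²) - 3 = 2*h² - 3 = -3 + 2*h²)
v(O, M) = 5 (v(O, M) = -3 + 2*(-2)² = -3 + 2*4 = -3 + 8 = 5)
r(T, P) = P + T² (r(T, P) = T² + P = P + T²)
v(0, -3)*(p + r(m, -11)) = 5*(41 + (-11 + (-⅓)²)) = 5*(41 + (-11 + ⅑)) = 5*(41 - 98/9) = 5*(271/9) = 1355/9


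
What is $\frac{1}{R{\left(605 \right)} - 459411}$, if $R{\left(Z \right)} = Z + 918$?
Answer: $- \frac{1}{457888} \approx -2.1839 \cdot 10^{-6}$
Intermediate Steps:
$R{\left(Z \right)} = 918 + Z$
$\frac{1}{R{\left(605 \right)} - 459411} = \frac{1}{\left(918 + 605\right) - 459411} = \frac{1}{1523 - 459411} = \frac{1}{-457888} = - \frac{1}{457888}$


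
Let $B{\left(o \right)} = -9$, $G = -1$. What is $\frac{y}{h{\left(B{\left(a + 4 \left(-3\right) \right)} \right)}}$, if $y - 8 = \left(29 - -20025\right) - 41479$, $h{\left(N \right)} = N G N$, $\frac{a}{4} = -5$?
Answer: $\frac{7139}{27} \approx 264.41$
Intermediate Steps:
$a = -20$ ($a = 4 \left(-5\right) = -20$)
$h{\left(N \right)} = - N^{2}$ ($h{\left(N \right)} = N \left(-1\right) N = - N N = - N^{2}$)
$y = -21417$ ($y = 8 + \left(\left(29 - -20025\right) - 41479\right) = 8 + \left(\left(29 + 20025\right) - 41479\right) = 8 + \left(20054 - 41479\right) = 8 - 21425 = -21417$)
$\frac{y}{h{\left(B{\left(a + 4 \left(-3\right) \right)} \right)}} = - \frac{21417}{\left(-1\right) \left(-9\right)^{2}} = - \frac{21417}{\left(-1\right) 81} = - \frac{21417}{-81} = \left(-21417\right) \left(- \frac{1}{81}\right) = \frac{7139}{27}$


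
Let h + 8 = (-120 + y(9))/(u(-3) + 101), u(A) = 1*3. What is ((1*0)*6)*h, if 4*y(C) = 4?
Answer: 0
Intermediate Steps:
y(C) = 1 (y(C) = (1/4)*4 = 1)
u(A) = 3
h = -951/104 (h = -8 + (-120 + 1)/(3 + 101) = -8 - 119/104 = -951/104 ≈ -9.1442)
((1*0)*6)*h = ((1*0)*6)*(-951/104) = (0*6)*(-951/104) = 0*(-951/104) = 0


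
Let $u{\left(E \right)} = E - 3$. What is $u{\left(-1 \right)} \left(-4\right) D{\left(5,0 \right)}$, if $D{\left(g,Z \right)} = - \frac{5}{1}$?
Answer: $-80$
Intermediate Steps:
$u{\left(E \right)} = -3 + E$ ($u{\left(E \right)} = E - 3 = -3 + E$)
$D{\left(g,Z \right)} = -5$ ($D{\left(g,Z \right)} = \left(-5\right) 1 = -5$)
$u{\left(-1 \right)} \left(-4\right) D{\left(5,0 \right)} = \left(-3 - 1\right) \left(-4\right) \left(-5\right) = \left(-4\right) \left(-4\right) \left(-5\right) = 16 \left(-5\right) = -80$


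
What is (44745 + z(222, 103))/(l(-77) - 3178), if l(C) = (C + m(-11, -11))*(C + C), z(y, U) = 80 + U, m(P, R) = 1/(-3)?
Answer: 67392/13097 ≈ 5.1456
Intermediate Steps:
m(P, R) = -1/3
l(C) = 2*C*(-1/3 + C) (l(C) = (C - 1/3)*(C + C) = (-1/3 + C)*(2*C) = 2*C*(-1/3 + C))
(44745 + z(222, 103))/(l(-77) - 3178) = (44745 + (80 + 103))/((2/3)*(-77)*(-1 + 3*(-77)) - 3178) = (44745 + 183)/((2/3)*(-77)*(-1 - 231) - 3178) = 44928/((2/3)*(-77)*(-232) - 3178) = 44928/(35728/3 - 3178) = 44928/(26194/3) = 44928*(3/26194) = 67392/13097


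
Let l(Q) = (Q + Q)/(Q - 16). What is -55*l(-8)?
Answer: -110/3 ≈ -36.667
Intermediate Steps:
l(Q) = 2*Q/(-16 + Q) (l(Q) = (2*Q)/(-16 + Q) = 2*Q/(-16 + Q))
-55*l(-8) = -110*(-8)/(-16 - 8) = -110*(-8)/(-24) = -110*(-8)*(-1)/24 = -55*⅔ = -110/3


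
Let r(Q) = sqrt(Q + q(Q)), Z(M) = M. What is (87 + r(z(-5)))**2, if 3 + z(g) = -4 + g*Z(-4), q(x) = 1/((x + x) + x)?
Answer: 295699/39 + 116*sqrt(4953)/13 ≈ 8210.0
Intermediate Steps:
q(x) = 1/(3*x) (q(x) = 1/(2*x + x) = 1/(3*x))
z(g) = -7 - 4*g (z(g) = -3 + (-4 + g*(-4)) = -3 + (-4 - 4*g) = -7 - 4*g)
r(Q) = sqrt(Q + 1/(3*Q))
(87 + r(z(-5)))**2 = (87 + sqrt(3/(-7 - 4*(-5)) + 9*(-7 - 4*(-5)))/3)**2 = (87 + sqrt(3/(-7 + 20) + 9*(-7 + 20))/3)**2 = (87 + sqrt(3/13 + 9*13)/3)**2 = (87 + sqrt(3*(1/13) + 117)/3)**2 = (87 + sqrt(3/13 + 117)/3)**2 = (87 + sqrt(1524/13)/3)**2 = (87 + (2*sqrt(4953)/13)/3)**2 = (87 + 2*sqrt(4953)/39)**2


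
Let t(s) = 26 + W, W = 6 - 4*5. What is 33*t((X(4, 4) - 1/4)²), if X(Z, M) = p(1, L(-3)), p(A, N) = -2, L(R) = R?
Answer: 396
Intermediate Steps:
W = -14 (W = 6 - 20 = -14)
X(Z, M) = -2
t(s) = 12 (t(s) = 26 - 14 = 12)
33*t((X(4, 4) - 1/4)²) = 33*12 = 396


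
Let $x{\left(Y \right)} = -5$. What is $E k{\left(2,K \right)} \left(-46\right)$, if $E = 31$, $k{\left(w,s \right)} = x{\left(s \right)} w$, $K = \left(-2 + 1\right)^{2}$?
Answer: $14260$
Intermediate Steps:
$K = 1$ ($K = \left(-1\right)^{2} = 1$)
$k{\left(w,s \right)} = - 5 w$
$E k{\left(2,K \right)} \left(-46\right) = 31 \left(\left(-5\right) 2\right) \left(-46\right) = 31 \left(-10\right) \left(-46\right) = \left(-310\right) \left(-46\right) = 14260$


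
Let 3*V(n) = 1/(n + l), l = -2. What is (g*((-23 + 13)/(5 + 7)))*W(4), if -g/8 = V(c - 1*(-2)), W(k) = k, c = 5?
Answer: 16/9 ≈ 1.7778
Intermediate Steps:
V(n) = 1/(3*(-2 + n)) (V(n) = 1/(3*(n - 2)) = 1/(3*(-2 + n)))
g = -8/15 (g = -8/(3*(-2 + (5 - 1*(-2)))) = -8/(3*(-2 + (5 + 2))) = -8/(3*(-2 + 7)) = -8/(3*5) = -8*1/15 = -8/15 ≈ -0.53333)
(g*((-23 + 13)/(5 + 7)))*W(4) = -8*(-23 + 13)/(15*(5 + 7))*4 = -(-16)/(3*12)*4 = -8/15*(-⅚)*4 = (4/9)*4 = 16/9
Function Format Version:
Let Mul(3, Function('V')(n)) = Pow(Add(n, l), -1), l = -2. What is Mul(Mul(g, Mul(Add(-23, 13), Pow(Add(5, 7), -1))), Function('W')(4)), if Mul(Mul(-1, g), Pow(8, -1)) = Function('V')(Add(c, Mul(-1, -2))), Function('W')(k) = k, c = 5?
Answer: Rational(16, 9) ≈ 1.7778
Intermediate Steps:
Function('V')(n) = Mul(Rational(1, 3), Pow(Add(-2, n), -1)) (Function('V')(n) = Mul(Rational(1, 3), Pow(Add(n, -2), -1)) = Mul(Rational(1, 3), Pow(Add(-2, n), -1)))
g = Rational(-8, 15) (g = Mul(-8, Mul(Rational(1, 3), Pow(Add(-2, Add(5, Mul(-1, -2))), -1))) = Mul(-8, Mul(Rational(1, 3), Pow(Add(-2, Add(5, 2)), -1))) = Mul(-8, Mul(Rational(1, 3), Pow(Add(-2, 7), -1))) = Mul(-8, Mul(Rational(1, 3), Pow(5, -1))) = Mul(-8, Mul(Rational(1, 3), Rational(1, 5))) = Mul(-8, Rational(1, 15)) = Rational(-8, 15) ≈ -0.53333)
Mul(Mul(g, Mul(Add(-23, 13), Pow(Add(5, 7), -1))), Function('W')(4)) = Mul(Mul(Rational(-8, 15), Mul(Add(-23, 13), Pow(Add(5, 7), -1))), 4) = Mul(Mul(Rational(-8, 15), Mul(-10, Pow(12, -1))), 4) = Mul(Mul(Rational(-8, 15), Mul(-10, Rational(1, 12))), 4) = Mul(Mul(Rational(-8, 15), Rational(-5, 6)), 4) = Mul(Rational(4, 9), 4) = Rational(16, 9)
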